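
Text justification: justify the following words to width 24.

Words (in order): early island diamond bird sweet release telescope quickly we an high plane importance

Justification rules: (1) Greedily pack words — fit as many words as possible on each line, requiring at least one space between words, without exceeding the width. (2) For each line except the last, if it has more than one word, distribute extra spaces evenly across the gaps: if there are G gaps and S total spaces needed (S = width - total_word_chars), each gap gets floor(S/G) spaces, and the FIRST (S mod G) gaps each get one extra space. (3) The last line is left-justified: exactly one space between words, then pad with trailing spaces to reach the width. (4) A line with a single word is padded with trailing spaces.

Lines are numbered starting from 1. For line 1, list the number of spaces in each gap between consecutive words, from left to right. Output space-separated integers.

Answer: 3 3

Derivation:
Line 1: ['early', 'island', 'diamond'] (min_width=20, slack=4)
Line 2: ['bird', 'sweet', 'release'] (min_width=18, slack=6)
Line 3: ['telescope', 'quickly', 'we', 'an'] (min_width=23, slack=1)
Line 4: ['high', 'plane', 'importance'] (min_width=21, slack=3)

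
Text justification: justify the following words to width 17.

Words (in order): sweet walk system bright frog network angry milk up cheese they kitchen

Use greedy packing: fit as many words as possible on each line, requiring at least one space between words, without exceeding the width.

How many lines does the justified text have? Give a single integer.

Line 1: ['sweet', 'walk', 'system'] (min_width=17, slack=0)
Line 2: ['bright', 'frog'] (min_width=11, slack=6)
Line 3: ['network', 'angry'] (min_width=13, slack=4)
Line 4: ['milk', 'up', 'cheese'] (min_width=14, slack=3)
Line 5: ['they', 'kitchen'] (min_width=12, slack=5)
Total lines: 5

Answer: 5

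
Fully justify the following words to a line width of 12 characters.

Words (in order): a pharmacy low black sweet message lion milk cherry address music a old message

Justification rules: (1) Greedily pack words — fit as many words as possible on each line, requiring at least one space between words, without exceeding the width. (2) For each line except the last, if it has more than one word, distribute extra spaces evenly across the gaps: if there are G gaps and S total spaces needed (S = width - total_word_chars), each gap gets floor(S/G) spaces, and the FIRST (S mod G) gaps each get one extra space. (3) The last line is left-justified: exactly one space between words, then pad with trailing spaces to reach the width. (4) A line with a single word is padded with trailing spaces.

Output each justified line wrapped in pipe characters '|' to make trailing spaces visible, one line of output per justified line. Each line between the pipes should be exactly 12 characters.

Answer: |a   pharmacy|
|low    black|
|sweet       |
|message lion|
|milk  cherry|
|address     |
|music  a old|
|message     |

Derivation:
Line 1: ['a', 'pharmacy'] (min_width=10, slack=2)
Line 2: ['low', 'black'] (min_width=9, slack=3)
Line 3: ['sweet'] (min_width=5, slack=7)
Line 4: ['message', 'lion'] (min_width=12, slack=0)
Line 5: ['milk', 'cherry'] (min_width=11, slack=1)
Line 6: ['address'] (min_width=7, slack=5)
Line 7: ['music', 'a', 'old'] (min_width=11, slack=1)
Line 8: ['message'] (min_width=7, slack=5)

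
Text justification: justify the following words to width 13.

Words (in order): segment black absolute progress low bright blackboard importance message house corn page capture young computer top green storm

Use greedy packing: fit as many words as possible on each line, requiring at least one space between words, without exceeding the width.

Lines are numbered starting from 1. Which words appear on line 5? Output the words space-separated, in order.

Line 1: ['segment', 'black'] (min_width=13, slack=0)
Line 2: ['absolute'] (min_width=8, slack=5)
Line 3: ['progress', 'low'] (min_width=12, slack=1)
Line 4: ['bright'] (min_width=6, slack=7)
Line 5: ['blackboard'] (min_width=10, slack=3)
Line 6: ['importance'] (min_width=10, slack=3)
Line 7: ['message', 'house'] (min_width=13, slack=0)
Line 8: ['corn', 'page'] (min_width=9, slack=4)
Line 9: ['capture', 'young'] (min_width=13, slack=0)
Line 10: ['computer', 'top'] (min_width=12, slack=1)
Line 11: ['green', 'storm'] (min_width=11, slack=2)

Answer: blackboard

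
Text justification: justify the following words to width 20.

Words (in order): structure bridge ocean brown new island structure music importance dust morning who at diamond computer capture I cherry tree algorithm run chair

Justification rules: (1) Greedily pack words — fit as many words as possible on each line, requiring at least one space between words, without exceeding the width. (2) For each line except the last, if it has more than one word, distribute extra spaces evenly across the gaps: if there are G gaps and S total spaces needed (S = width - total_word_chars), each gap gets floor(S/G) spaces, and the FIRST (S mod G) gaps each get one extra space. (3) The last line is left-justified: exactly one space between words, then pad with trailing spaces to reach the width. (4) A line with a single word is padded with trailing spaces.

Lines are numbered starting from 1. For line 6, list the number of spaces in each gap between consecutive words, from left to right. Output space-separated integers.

Answer: 5

Derivation:
Line 1: ['structure', 'bridge'] (min_width=16, slack=4)
Line 2: ['ocean', 'brown', 'new'] (min_width=15, slack=5)
Line 3: ['island', 'structure'] (min_width=16, slack=4)
Line 4: ['music', 'importance'] (min_width=16, slack=4)
Line 5: ['dust', 'morning', 'who', 'at'] (min_width=19, slack=1)
Line 6: ['diamond', 'computer'] (min_width=16, slack=4)
Line 7: ['capture', 'I', 'cherry'] (min_width=16, slack=4)
Line 8: ['tree', 'algorithm', 'run'] (min_width=18, slack=2)
Line 9: ['chair'] (min_width=5, slack=15)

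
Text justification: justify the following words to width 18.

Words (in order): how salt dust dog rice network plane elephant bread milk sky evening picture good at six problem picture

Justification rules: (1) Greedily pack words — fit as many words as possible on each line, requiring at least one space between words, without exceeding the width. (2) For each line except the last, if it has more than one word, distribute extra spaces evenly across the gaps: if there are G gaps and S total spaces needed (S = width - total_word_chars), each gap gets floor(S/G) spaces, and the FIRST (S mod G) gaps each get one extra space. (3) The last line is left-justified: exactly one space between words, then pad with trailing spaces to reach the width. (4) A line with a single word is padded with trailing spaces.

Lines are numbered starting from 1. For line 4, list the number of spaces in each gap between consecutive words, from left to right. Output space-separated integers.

Answer: 2 2

Derivation:
Line 1: ['how', 'salt', 'dust', 'dog'] (min_width=17, slack=1)
Line 2: ['rice', 'network', 'plane'] (min_width=18, slack=0)
Line 3: ['elephant', 'bread'] (min_width=14, slack=4)
Line 4: ['milk', 'sky', 'evening'] (min_width=16, slack=2)
Line 5: ['picture', 'good', 'at'] (min_width=15, slack=3)
Line 6: ['six', 'problem'] (min_width=11, slack=7)
Line 7: ['picture'] (min_width=7, slack=11)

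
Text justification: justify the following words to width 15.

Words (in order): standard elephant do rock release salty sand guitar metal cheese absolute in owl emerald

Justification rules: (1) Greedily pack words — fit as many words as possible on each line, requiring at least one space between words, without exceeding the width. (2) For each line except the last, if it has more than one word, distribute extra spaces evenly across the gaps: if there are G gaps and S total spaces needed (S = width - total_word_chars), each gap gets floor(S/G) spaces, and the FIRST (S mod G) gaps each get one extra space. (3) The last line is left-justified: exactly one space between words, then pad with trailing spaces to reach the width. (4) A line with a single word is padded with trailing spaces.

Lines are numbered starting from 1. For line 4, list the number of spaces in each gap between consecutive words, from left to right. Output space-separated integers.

Line 1: ['standard'] (min_width=8, slack=7)
Line 2: ['elephant', 'do'] (min_width=11, slack=4)
Line 3: ['rock', 'release'] (min_width=12, slack=3)
Line 4: ['salty', 'sand'] (min_width=10, slack=5)
Line 5: ['guitar', 'metal'] (min_width=12, slack=3)
Line 6: ['cheese', 'absolute'] (min_width=15, slack=0)
Line 7: ['in', 'owl', 'emerald'] (min_width=14, slack=1)

Answer: 6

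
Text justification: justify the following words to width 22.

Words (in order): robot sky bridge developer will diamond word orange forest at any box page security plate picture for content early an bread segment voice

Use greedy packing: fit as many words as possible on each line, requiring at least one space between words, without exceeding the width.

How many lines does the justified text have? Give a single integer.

Answer: 7

Derivation:
Line 1: ['robot', 'sky', 'bridge'] (min_width=16, slack=6)
Line 2: ['developer', 'will', 'diamond'] (min_width=22, slack=0)
Line 3: ['word', 'orange', 'forest', 'at'] (min_width=21, slack=1)
Line 4: ['any', 'box', 'page', 'security'] (min_width=21, slack=1)
Line 5: ['plate', 'picture', 'for'] (min_width=17, slack=5)
Line 6: ['content', 'early', 'an', 'bread'] (min_width=22, slack=0)
Line 7: ['segment', 'voice'] (min_width=13, slack=9)
Total lines: 7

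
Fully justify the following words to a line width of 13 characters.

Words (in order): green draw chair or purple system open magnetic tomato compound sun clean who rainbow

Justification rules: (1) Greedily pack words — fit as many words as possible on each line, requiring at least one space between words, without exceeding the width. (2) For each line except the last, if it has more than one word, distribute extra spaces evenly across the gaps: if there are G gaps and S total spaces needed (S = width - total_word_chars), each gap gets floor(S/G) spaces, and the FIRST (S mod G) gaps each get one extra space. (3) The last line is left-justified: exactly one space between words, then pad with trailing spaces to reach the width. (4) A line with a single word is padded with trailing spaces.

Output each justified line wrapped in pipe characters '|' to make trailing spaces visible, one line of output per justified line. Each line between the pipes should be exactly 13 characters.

Answer: |green    draw|
|chair      or|
|purple system|
|open magnetic|
|tomato       |
|compound  sun|
|clean     who|
|rainbow      |

Derivation:
Line 1: ['green', 'draw'] (min_width=10, slack=3)
Line 2: ['chair', 'or'] (min_width=8, slack=5)
Line 3: ['purple', 'system'] (min_width=13, slack=0)
Line 4: ['open', 'magnetic'] (min_width=13, slack=0)
Line 5: ['tomato'] (min_width=6, slack=7)
Line 6: ['compound', 'sun'] (min_width=12, slack=1)
Line 7: ['clean', 'who'] (min_width=9, slack=4)
Line 8: ['rainbow'] (min_width=7, slack=6)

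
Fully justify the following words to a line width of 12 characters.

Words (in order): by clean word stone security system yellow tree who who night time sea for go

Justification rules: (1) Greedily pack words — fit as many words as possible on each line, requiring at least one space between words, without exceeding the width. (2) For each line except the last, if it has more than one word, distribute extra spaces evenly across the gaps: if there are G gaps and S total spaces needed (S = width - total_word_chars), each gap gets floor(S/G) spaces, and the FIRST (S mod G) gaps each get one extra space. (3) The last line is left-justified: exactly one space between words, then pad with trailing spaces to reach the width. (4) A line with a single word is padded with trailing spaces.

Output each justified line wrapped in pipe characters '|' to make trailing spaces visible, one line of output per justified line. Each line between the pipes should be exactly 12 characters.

Answer: |by     clean|
|word   stone|
|security    |
|system      |
|yellow  tree|
|who      who|
|night   time|
|sea for go  |

Derivation:
Line 1: ['by', 'clean'] (min_width=8, slack=4)
Line 2: ['word', 'stone'] (min_width=10, slack=2)
Line 3: ['security'] (min_width=8, slack=4)
Line 4: ['system'] (min_width=6, slack=6)
Line 5: ['yellow', 'tree'] (min_width=11, slack=1)
Line 6: ['who', 'who'] (min_width=7, slack=5)
Line 7: ['night', 'time'] (min_width=10, slack=2)
Line 8: ['sea', 'for', 'go'] (min_width=10, slack=2)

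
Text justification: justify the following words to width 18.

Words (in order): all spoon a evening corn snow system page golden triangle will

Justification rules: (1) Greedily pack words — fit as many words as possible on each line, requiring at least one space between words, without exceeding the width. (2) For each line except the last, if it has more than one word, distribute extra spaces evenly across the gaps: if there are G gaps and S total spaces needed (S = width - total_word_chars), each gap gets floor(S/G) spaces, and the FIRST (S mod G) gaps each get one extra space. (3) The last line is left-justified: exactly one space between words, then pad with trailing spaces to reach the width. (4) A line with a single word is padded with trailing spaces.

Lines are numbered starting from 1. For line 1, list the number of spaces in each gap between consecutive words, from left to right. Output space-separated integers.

Answer: 5 4

Derivation:
Line 1: ['all', 'spoon', 'a'] (min_width=11, slack=7)
Line 2: ['evening', 'corn', 'snow'] (min_width=17, slack=1)
Line 3: ['system', 'page', 'golden'] (min_width=18, slack=0)
Line 4: ['triangle', 'will'] (min_width=13, slack=5)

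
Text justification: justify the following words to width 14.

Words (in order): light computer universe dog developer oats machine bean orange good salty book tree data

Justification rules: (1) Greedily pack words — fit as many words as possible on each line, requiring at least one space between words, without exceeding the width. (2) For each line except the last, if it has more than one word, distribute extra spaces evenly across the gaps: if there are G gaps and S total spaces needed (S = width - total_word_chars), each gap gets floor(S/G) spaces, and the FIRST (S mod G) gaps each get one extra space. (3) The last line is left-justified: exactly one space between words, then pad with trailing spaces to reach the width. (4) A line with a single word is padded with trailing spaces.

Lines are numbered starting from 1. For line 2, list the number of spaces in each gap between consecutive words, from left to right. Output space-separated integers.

Line 1: ['light', 'computer'] (min_width=14, slack=0)
Line 2: ['universe', 'dog'] (min_width=12, slack=2)
Line 3: ['developer', 'oats'] (min_width=14, slack=0)
Line 4: ['machine', 'bean'] (min_width=12, slack=2)
Line 5: ['orange', 'good'] (min_width=11, slack=3)
Line 6: ['salty', 'book'] (min_width=10, slack=4)
Line 7: ['tree', 'data'] (min_width=9, slack=5)

Answer: 3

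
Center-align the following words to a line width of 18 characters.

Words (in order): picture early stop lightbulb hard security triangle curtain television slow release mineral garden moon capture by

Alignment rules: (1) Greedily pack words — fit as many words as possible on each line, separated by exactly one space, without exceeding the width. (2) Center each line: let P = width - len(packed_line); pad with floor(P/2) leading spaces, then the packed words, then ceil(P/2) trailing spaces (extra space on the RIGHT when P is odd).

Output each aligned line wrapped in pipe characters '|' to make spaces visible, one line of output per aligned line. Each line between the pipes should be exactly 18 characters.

Line 1: ['picture', 'early', 'stop'] (min_width=18, slack=0)
Line 2: ['lightbulb', 'hard'] (min_width=14, slack=4)
Line 3: ['security', 'triangle'] (min_width=17, slack=1)
Line 4: ['curtain', 'television'] (min_width=18, slack=0)
Line 5: ['slow', 'release'] (min_width=12, slack=6)
Line 6: ['mineral', 'garden'] (min_width=14, slack=4)
Line 7: ['moon', 'capture', 'by'] (min_width=15, slack=3)

Answer: |picture early stop|
|  lightbulb hard  |
|security triangle |
|curtain television|
|   slow release   |
|  mineral garden  |
| moon capture by  |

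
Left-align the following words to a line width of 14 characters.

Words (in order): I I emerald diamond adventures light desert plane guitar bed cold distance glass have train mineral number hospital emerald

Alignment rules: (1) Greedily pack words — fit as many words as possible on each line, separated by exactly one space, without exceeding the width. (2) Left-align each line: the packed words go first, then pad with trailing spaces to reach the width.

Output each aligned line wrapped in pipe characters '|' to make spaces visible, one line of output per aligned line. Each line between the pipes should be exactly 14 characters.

Answer: |I I emerald   |
|diamond       |
|adventures    |
|light desert  |
|plane guitar  |
|bed cold      |
|distance glass|
|have train    |
|mineral number|
|hospital      |
|emerald       |

Derivation:
Line 1: ['I', 'I', 'emerald'] (min_width=11, slack=3)
Line 2: ['diamond'] (min_width=7, slack=7)
Line 3: ['adventures'] (min_width=10, slack=4)
Line 4: ['light', 'desert'] (min_width=12, slack=2)
Line 5: ['plane', 'guitar'] (min_width=12, slack=2)
Line 6: ['bed', 'cold'] (min_width=8, slack=6)
Line 7: ['distance', 'glass'] (min_width=14, slack=0)
Line 8: ['have', 'train'] (min_width=10, slack=4)
Line 9: ['mineral', 'number'] (min_width=14, slack=0)
Line 10: ['hospital'] (min_width=8, slack=6)
Line 11: ['emerald'] (min_width=7, slack=7)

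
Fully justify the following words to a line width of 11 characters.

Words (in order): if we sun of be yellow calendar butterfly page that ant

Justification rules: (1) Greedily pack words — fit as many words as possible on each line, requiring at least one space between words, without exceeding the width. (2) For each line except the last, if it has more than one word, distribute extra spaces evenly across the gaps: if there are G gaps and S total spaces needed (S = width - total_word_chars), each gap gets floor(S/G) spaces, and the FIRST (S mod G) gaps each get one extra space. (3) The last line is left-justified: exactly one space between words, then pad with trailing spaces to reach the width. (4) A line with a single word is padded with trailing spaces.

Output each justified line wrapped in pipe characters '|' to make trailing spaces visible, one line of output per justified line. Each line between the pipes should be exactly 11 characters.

Answer: |if  we  sun|
|of       be|
|yellow     |
|calendar   |
|butterfly  |
|page   that|
|ant        |

Derivation:
Line 1: ['if', 'we', 'sun'] (min_width=9, slack=2)
Line 2: ['of', 'be'] (min_width=5, slack=6)
Line 3: ['yellow'] (min_width=6, slack=5)
Line 4: ['calendar'] (min_width=8, slack=3)
Line 5: ['butterfly'] (min_width=9, slack=2)
Line 6: ['page', 'that'] (min_width=9, slack=2)
Line 7: ['ant'] (min_width=3, slack=8)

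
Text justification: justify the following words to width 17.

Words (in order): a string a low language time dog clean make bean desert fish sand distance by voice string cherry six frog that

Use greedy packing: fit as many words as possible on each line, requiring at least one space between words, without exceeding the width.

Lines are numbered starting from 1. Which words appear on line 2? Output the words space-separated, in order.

Line 1: ['a', 'string', 'a', 'low'] (min_width=14, slack=3)
Line 2: ['language', 'time', 'dog'] (min_width=17, slack=0)
Line 3: ['clean', 'make', 'bean'] (min_width=15, slack=2)
Line 4: ['desert', 'fish', 'sand'] (min_width=16, slack=1)
Line 5: ['distance', 'by', 'voice'] (min_width=17, slack=0)
Line 6: ['string', 'cherry', 'six'] (min_width=17, slack=0)
Line 7: ['frog', 'that'] (min_width=9, slack=8)

Answer: language time dog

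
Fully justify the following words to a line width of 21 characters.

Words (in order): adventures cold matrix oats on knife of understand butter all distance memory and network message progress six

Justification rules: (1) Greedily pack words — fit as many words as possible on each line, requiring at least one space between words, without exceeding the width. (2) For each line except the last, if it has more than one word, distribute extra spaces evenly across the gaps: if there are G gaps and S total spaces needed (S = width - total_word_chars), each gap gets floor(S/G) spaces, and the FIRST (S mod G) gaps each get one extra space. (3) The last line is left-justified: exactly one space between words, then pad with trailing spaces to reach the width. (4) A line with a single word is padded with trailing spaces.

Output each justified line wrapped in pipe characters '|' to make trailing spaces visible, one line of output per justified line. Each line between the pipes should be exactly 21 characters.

Answer: |adventures       cold|
|matrix  oats on knife|
|of  understand butter|
|all  distance  memory|
|and  network  message|
|progress six         |

Derivation:
Line 1: ['adventures', 'cold'] (min_width=15, slack=6)
Line 2: ['matrix', 'oats', 'on', 'knife'] (min_width=20, slack=1)
Line 3: ['of', 'understand', 'butter'] (min_width=20, slack=1)
Line 4: ['all', 'distance', 'memory'] (min_width=19, slack=2)
Line 5: ['and', 'network', 'message'] (min_width=19, slack=2)
Line 6: ['progress', 'six'] (min_width=12, slack=9)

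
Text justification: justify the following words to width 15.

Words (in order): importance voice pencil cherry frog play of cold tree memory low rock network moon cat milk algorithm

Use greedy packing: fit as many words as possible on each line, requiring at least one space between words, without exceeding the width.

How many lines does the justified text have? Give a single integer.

Answer: 8

Derivation:
Line 1: ['importance'] (min_width=10, slack=5)
Line 2: ['voice', 'pencil'] (min_width=12, slack=3)
Line 3: ['cherry', 'frog'] (min_width=11, slack=4)
Line 4: ['play', 'of', 'cold'] (min_width=12, slack=3)
Line 5: ['tree', 'memory', 'low'] (min_width=15, slack=0)
Line 6: ['rock', 'network'] (min_width=12, slack=3)
Line 7: ['moon', 'cat', 'milk'] (min_width=13, slack=2)
Line 8: ['algorithm'] (min_width=9, slack=6)
Total lines: 8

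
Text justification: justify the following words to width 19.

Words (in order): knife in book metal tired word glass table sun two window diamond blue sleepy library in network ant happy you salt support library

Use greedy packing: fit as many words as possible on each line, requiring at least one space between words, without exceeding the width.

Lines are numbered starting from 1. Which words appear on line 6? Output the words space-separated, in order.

Line 1: ['knife', 'in', 'book', 'metal'] (min_width=19, slack=0)
Line 2: ['tired', 'word', 'glass'] (min_width=16, slack=3)
Line 3: ['table', 'sun', 'two'] (min_width=13, slack=6)
Line 4: ['window', 'diamond', 'blue'] (min_width=19, slack=0)
Line 5: ['sleepy', 'library', 'in'] (min_width=17, slack=2)
Line 6: ['network', 'ant', 'happy'] (min_width=17, slack=2)
Line 7: ['you', 'salt', 'support'] (min_width=16, slack=3)
Line 8: ['library'] (min_width=7, slack=12)

Answer: network ant happy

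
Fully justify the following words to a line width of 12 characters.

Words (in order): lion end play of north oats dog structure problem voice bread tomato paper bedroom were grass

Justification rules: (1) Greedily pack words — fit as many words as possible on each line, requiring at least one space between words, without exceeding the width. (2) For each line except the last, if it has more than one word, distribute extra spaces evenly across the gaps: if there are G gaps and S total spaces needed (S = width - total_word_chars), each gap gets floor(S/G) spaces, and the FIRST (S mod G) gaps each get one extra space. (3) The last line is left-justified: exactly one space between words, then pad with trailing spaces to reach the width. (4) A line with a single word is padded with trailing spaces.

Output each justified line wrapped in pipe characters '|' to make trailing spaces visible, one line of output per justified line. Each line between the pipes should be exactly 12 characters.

Line 1: ['lion', 'end'] (min_width=8, slack=4)
Line 2: ['play', 'of'] (min_width=7, slack=5)
Line 3: ['north', 'oats'] (min_width=10, slack=2)
Line 4: ['dog'] (min_width=3, slack=9)
Line 5: ['structure'] (min_width=9, slack=3)
Line 6: ['problem'] (min_width=7, slack=5)
Line 7: ['voice', 'bread'] (min_width=11, slack=1)
Line 8: ['tomato', 'paper'] (min_width=12, slack=0)
Line 9: ['bedroom', 'were'] (min_width=12, slack=0)
Line 10: ['grass'] (min_width=5, slack=7)

Answer: |lion     end|
|play      of|
|north   oats|
|dog         |
|structure   |
|problem     |
|voice  bread|
|tomato paper|
|bedroom were|
|grass       |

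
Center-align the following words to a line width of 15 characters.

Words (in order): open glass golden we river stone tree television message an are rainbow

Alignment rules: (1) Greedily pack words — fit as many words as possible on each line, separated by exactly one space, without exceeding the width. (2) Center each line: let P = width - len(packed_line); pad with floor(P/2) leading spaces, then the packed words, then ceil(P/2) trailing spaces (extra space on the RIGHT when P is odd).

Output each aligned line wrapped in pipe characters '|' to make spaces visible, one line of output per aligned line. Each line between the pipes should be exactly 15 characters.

Line 1: ['open', 'glass'] (min_width=10, slack=5)
Line 2: ['golden', 'we', 'river'] (min_width=15, slack=0)
Line 3: ['stone', 'tree'] (min_width=10, slack=5)
Line 4: ['television'] (min_width=10, slack=5)
Line 5: ['message', 'an', 'are'] (min_width=14, slack=1)
Line 6: ['rainbow'] (min_width=7, slack=8)

Answer: |  open glass   |
|golden we river|
|  stone tree   |
|  television   |
|message an are |
|    rainbow    |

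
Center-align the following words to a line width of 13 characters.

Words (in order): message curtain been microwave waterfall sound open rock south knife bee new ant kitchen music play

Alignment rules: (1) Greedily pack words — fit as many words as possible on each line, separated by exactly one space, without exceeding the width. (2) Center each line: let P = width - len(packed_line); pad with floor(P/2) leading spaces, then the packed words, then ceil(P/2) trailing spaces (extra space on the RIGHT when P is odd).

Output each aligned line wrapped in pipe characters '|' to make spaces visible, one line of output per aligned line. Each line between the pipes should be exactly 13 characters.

Answer: |   message   |
|curtain been |
|  microwave  |
|  waterfall  |
| sound open  |
| rock south  |
|knife bee new|
| ant kitchen |
| music play  |

Derivation:
Line 1: ['message'] (min_width=7, slack=6)
Line 2: ['curtain', 'been'] (min_width=12, slack=1)
Line 3: ['microwave'] (min_width=9, slack=4)
Line 4: ['waterfall'] (min_width=9, slack=4)
Line 5: ['sound', 'open'] (min_width=10, slack=3)
Line 6: ['rock', 'south'] (min_width=10, slack=3)
Line 7: ['knife', 'bee', 'new'] (min_width=13, slack=0)
Line 8: ['ant', 'kitchen'] (min_width=11, slack=2)
Line 9: ['music', 'play'] (min_width=10, slack=3)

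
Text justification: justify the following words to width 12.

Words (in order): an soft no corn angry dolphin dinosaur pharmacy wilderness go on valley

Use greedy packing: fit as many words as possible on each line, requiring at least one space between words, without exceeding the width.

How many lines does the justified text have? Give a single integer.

Line 1: ['an', 'soft', 'no'] (min_width=10, slack=2)
Line 2: ['corn', 'angry'] (min_width=10, slack=2)
Line 3: ['dolphin'] (min_width=7, slack=5)
Line 4: ['dinosaur'] (min_width=8, slack=4)
Line 5: ['pharmacy'] (min_width=8, slack=4)
Line 6: ['wilderness'] (min_width=10, slack=2)
Line 7: ['go', 'on', 'valley'] (min_width=12, slack=0)
Total lines: 7

Answer: 7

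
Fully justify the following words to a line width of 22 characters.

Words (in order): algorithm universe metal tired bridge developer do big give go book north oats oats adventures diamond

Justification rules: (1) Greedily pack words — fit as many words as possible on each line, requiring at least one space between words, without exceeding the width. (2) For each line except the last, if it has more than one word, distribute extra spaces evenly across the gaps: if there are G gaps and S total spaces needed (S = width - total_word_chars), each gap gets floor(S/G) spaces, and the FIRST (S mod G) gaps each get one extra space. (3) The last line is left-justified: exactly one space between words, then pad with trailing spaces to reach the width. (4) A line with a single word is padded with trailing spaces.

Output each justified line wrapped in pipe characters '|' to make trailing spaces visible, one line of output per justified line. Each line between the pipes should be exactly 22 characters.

Line 1: ['algorithm', 'universe'] (min_width=18, slack=4)
Line 2: ['metal', 'tired', 'bridge'] (min_width=18, slack=4)
Line 3: ['developer', 'do', 'big', 'give'] (min_width=21, slack=1)
Line 4: ['go', 'book', 'north', 'oats'] (min_width=18, slack=4)
Line 5: ['oats', 'adventures'] (min_width=15, slack=7)
Line 6: ['diamond'] (min_width=7, slack=15)

Answer: |algorithm     universe|
|metal   tired   bridge|
|developer  do big give|
|go   book  north  oats|
|oats        adventures|
|diamond               |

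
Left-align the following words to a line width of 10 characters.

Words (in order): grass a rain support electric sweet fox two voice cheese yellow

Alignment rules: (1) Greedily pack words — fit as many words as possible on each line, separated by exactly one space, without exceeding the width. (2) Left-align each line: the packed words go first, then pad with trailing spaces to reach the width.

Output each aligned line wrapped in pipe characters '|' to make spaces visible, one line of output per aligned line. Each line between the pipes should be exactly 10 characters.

Line 1: ['grass', 'a'] (min_width=7, slack=3)
Line 2: ['rain'] (min_width=4, slack=6)
Line 3: ['support'] (min_width=7, slack=3)
Line 4: ['electric'] (min_width=8, slack=2)
Line 5: ['sweet', 'fox'] (min_width=9, slack=1)
Line 6: ['two', 'voice'] (min_width=9, slack=1)
Line 7: ['cheese'] (min_width=6, slack=4)
Line 8: ['yellow'] (min_width=6, slack=4)

Answer: |grass a   |
|rain      |
|support   |
|electric  |
|sweet fox |
|two voice |
|cheese    |
|yellow    |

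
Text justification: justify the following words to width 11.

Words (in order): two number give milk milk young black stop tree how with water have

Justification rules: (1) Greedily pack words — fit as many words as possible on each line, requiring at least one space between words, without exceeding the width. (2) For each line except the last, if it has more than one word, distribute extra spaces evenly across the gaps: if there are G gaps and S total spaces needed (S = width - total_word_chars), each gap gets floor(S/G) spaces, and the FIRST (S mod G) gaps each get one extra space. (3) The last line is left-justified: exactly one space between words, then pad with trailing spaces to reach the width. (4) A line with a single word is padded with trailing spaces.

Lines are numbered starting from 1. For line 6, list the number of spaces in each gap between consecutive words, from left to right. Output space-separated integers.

Line 1: ['two', 'number'] (min_width=10, slack=1)
Line 2: ['give', 'milk'] (min_width=9, slack=2)
Line 3: ['milk', 'young'] (min_width=10, slack=1)
Line 4: ['black', 'stop'] (min_width=10, slack=1)
Line 5: ['tree', 'how'] (min_width=8, slack=3)
Line 6: ['with', 'water'] (min_width=10, slack=1)
Line 7: ['have'] (min_width=4, slack=7)

Answer: 2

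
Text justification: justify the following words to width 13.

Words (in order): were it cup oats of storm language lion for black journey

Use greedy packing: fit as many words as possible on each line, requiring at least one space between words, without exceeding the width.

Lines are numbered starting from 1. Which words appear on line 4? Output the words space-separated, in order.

Answer: for black

Derivation:
Line 1: ['were', 'it', 'cup'] (min_width=11, slack=2)
Line 2: ['oats', 'of', 'storm'] (min_width=13, slack=0)
Line 3: ['language', 'lion'] (min_width=13, slack=0)
Line 4: ['for', 'black'] (min_width=9, slack=4)
Line 5: ['journey'] (min_width=7, slack=6)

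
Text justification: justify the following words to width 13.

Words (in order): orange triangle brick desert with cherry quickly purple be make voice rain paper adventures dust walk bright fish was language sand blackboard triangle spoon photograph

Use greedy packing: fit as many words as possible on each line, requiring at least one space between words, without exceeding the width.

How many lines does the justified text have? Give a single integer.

Answer: 17

Derivation:
Line 1: ['orange'] (min_width=6, slack=7)
Line 2: ['triangle'] (min_width=8, slack=5)
Line 3: ['brick', 'desert'] (min_width=12, slack=1)
Line 4: ['with', 'cherry'] (min_width=11, slack=2)
Line 5: ['quickly'] (min_width=7, slack=6)
Line 6: ['purple', 'be'] (min_width=9, slack=4)
Line 7: ['make', 'voice'] (min_width=10, slack=3)
Line 8: ['rain', 'paper'] (min_width=10, slack=3)
Line 9: ['adventures'] (min_width=10, slack=3)
Line 10: ['dust', 'walk'] (min_width=9, slack=4)
Line 11: ['bright', 'fish'] (min_width=11, slack=2)
Line 12: ['was', 'language'] (min_width=12, slack=1)
Line 13: ['sand'] (min_width=4, slack=9)
Line 14: ['blackboard'] (min_width=10, slack=3)
Line 15: ['triangle'] (min_width=8, slack=5)
Line 16: ['spoon'] (min_width=5, slack=8)
Line 17: ['photograph'] (min_width=10, slack=3)
Total lines: 17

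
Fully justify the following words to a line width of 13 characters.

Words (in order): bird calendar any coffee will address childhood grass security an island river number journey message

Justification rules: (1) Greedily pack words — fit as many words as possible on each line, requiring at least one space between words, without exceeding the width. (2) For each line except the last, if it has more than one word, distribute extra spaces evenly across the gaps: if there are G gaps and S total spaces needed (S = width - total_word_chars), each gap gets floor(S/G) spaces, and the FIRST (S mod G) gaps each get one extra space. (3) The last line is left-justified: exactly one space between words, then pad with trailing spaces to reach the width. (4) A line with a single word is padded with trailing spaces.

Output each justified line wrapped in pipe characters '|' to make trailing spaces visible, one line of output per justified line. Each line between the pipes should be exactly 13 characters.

Answer: |bird calendar|
|any    coffee|
|will  address|
|childhood    |
|grass        |
|security   an|
|island  river|
|number       |
|journey      |
|message      |

Derivation:
Line 1: ['bird', 'calendar'] (min_width=13, slack=0)
Line 2: ['any', 'coffee'] (min_width=10, slack=3)
Line 3: ['will', 'address'] (min_width=12, slack=1)
Line 4: ['childhood'] (min_width=9, slack=4)
Line 5: ['grass'] (min_width=5, slack=8)
Line 6: ['security', 'an'] (min_width=11, slack=2)
Line 7: ['island', 'river'] (min_width=12, slack=1)
Line 8: ['number'] (min_width=6, slack=7)
Line 9: ['journey'] (min_width=7, slack=6)
Line 10: ['message'] (min_width=7, slack=6)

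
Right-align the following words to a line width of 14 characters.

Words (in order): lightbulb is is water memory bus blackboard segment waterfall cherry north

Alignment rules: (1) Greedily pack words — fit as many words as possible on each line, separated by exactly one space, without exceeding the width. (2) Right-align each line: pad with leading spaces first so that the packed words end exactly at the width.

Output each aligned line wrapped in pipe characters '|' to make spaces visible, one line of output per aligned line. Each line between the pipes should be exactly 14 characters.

Answer: |  lightbulb is|
|      is water|
|    memory bus|
|    blackboard|
|       segment|
|     waterfall|
|  cherry north|

Derivation:
Line 1: ['lightbulb', 'is'] (min_width=12, slack=2)
Line 2: ['is', 'water'] (min_width=8, slack=6)
Line 3: ['memory', 'bus'] (min_width=10, slack=4)
Line 4: ['blackboard'] (min_width=10, slack=4)
Line 5: ['segment'] (min_width=7, slack=7)
Line 6: ['waterfall'] (min_width=9, slack=5)
Line 7: ['cherry', 'north'] (min_width=12, slack=2)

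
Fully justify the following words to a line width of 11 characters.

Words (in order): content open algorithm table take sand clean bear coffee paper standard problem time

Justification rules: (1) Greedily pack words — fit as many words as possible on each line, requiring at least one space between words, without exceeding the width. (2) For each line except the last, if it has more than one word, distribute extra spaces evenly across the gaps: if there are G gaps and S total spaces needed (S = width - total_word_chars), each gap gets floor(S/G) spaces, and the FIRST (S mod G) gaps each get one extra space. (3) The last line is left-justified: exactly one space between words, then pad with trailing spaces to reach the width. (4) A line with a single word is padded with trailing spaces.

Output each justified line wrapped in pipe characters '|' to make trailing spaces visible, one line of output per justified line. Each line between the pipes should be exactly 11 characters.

Answer: |content    |
|open       |
|algorithm  |
|table  take|
|sand  clean|
|bear coffee|
|paper      |
|standard   |
|problem    |
|time       |

Derivation:
Line 1: ['content'] (min_width=7, slack=4)
Line 2: ['open'] (min_width=4, slack=7)
Line 3: ['algorithm'] (min_width=9, slack=2)
Line 4: ['table', 'take'] (min_width=10, slack=1)
Line 5: ['sand', 'clean'] (min_width=10, slack=1)
Line 6: ['bear', 'coffee'] (min_width=11, slack=0)
Line 7: ['paper'] (min_width=5, slack=6)
Line 8: ['standard'] (min_width=8, slack=3)
Line 9: ['problem'] (min_width=7, slack=4)
Line 10: ['time'] (min_width=4, slack=7)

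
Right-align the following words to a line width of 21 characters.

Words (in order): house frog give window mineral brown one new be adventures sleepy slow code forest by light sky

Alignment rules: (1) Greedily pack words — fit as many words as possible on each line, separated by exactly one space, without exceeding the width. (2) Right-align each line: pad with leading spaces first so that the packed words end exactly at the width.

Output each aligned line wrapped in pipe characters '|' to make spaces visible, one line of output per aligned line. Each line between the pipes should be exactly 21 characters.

Answer: |      house frog give|
| window mineral brown|
|one new be adventures|
|     sleepy slow code|
|  forest by light sky|

Derivation:
Line 1: ['house', 'frog', 'give'] (min_width=15, slack=6)
Line 2: ['window', 'mineral', 'brown'] (min_width=20, slack=1)
Line 3: ['one', 'new', 'be', 'adventures'] (min_width=21, slack=0)
Line 4: ['sleepy', 'slow', 'code'] (min_width=16, slack=5)
Line 5: ['forest', 'by', 'light', 'sky'] (min_width=19, slack=2)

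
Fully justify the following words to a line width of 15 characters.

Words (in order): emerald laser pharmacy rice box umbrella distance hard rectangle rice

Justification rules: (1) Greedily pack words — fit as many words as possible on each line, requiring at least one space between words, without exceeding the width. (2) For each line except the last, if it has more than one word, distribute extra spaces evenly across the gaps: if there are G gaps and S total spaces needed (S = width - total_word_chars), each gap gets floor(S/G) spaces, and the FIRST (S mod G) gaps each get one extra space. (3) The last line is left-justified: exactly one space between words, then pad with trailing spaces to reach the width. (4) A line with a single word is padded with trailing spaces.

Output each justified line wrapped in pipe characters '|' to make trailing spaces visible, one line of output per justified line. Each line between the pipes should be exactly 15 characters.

Answer: |emerald   laser|
|pharmacy   rice|
|box    umbrella|
|distance   hard|
|rectangle rice |

Derivation:
Line 1: ['emerald', 'laser'] (min_width=13, slack=2)
Line 2: ['pharmacy', 'rice'] (min_width=13, slack=2)
Line 3: ['box', 'umbrella'] (min_width=12, slack=3)
Line 4: ['distance', 'hard'] (min_width=13, slack=2)
Line 5: ['rectangle', 'rice'] (min_width=14, slack=1)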